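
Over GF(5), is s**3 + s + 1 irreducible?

Yes

Write P(s) = s**3 + s + 1.
Check for roots in GF(5): P(0) = 1; P(1) = 3; P(2) = 1; P(3) = 1; P(4) = 4.
No roots. A degree-3 polynomial over a field with no linear factor is irreducible.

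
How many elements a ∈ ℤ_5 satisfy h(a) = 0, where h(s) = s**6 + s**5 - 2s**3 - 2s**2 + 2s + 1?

Evaluate at each of the 5 elements of ℤ_5:
h(0) = 1; h(1) = 1; h(2) = 2; h(3) = 2; h(4) = 4.
No element is a root.

0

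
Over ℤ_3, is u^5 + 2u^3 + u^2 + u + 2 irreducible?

Yes

Write h(u) = u^5 + 2u^3 + u^2 + u + 2.
Check for roots in ℤ_3: h(0) = 2; h(1) = 1; h(2) = 2.
No roots, so no linear factors.
Monic irreducibles of degree 2 over GF(3): u^2 + 1, u^2 + u + 2, u^2 + 2u + 2.
None of them divide h (all give nonzero remainder).
No irreducible factor of degree ≤ 2 exists, so h is irreducible over GF(3).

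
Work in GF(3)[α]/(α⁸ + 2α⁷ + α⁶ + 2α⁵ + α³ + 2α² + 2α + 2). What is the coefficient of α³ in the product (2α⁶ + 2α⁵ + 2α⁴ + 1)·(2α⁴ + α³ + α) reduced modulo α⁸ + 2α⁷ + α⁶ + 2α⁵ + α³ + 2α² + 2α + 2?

0

Multiply in GF(3)[α]: (2α⁶ + 2α⁵ + 2α⁴ + 1)·(2α⁴ + α³ + α) = α¹⁰ + α⁷ + 2α⁶ + 2α⁵ + 2α⁴ + α³ + α.
Reduce using α⁸ ≡ α⁷ + 2α⁶ + α⁵ + 2α³ + α² + α + 1 (mod α⁸ + 2α⁷ + α⁶ + 2α⁵ + α³ + 2α² + 2α + 2).
Reduced: α⁷ + α⁵ + 2α⁴ + 2α² + 2α.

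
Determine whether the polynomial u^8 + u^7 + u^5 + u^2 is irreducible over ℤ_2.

Write f(u) = u^8 + u^7 + u^5 + u^2.
Check for roots in ℤ_2: f(0) = 0 → root; f(1) = 0 → root.
f(0) = 0, so (u) divides f(u); f is reducible.

No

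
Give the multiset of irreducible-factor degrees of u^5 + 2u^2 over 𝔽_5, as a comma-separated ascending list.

Write f(u) = u^5 + 2u^2.
Roots in 𝔽_5: f(0) = 0 → root; f(1) = 3; f(2) = 0 → root; f(3) = 1; f(4) = 1.
Linear factors from roots: (u), (u - 2).
Complete factorization: f(u) = (u - 2)·(u)^2·(u^2 + 2u - 1).
Factor degrees with multiplicity: 1 + 1 + 1 + 2 = 5.

1, 1, 1, 2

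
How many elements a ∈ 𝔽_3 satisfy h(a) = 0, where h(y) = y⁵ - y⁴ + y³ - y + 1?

Evaluate at each of the 3 elements of 𝔽_3:
h(0) = 1; h(1) = 1; h(2) = 2.
No element is a root.

0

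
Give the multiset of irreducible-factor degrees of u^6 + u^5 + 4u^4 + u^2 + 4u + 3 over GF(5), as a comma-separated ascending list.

1, 1, 1, 3

Write g(u) = u^6 + u^5 + 4u^4 + u^2 + 4u + 3.
Roots in GF(5): g(0) = 3; g(1) = 4; g(2) = 0 → root; g(3) = 0 → root; g(4) = 4.
Linear factors from roots: (u + 3), (u + 2).
Complete factorization: g(u) = (u + 3)·(u + 2)^2·(u^3 + 4u^2 + 4).
Factor degrees with multiplicity: 1 + 1 + 1 + 3 = 6.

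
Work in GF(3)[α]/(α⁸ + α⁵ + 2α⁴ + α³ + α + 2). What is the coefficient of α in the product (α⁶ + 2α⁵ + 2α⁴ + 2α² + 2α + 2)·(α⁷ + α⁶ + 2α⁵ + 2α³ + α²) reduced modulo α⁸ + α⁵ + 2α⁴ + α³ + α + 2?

Multiply in GF(3)[α]: (α⁶ + 2α⁵ + 2α⁴ + 2α² + 2α + 2)·(α⁷ + α⁶ + 2α⁵ + 2α³ + α²) = α¹³ + 2α⁹ + 2α⁷ + 2α⁶ + 2α⁵ + 2α².
Reduce using α⁸ ≡ 2α⁵ + α⁴ + 2α³ + 2α + 1 (mod α⁸ + α⁵ + 2α⁴ + α³ + α + 2).
Reduced: 2α⁵ + 2α⁴ + 2α³ + α² + α + 2.

1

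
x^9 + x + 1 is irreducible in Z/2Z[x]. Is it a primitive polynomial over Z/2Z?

No

Write f(x) = x^9 + x + 1.
|GF(2^9)^×| = 2^9 − 1 = 511. Prime factorization: 511 = 7·73.
f is primitive ⇔ x has order 511 in GF(2)[x]/(f), i.e. x^(511/q) ≠ 1 for each prime q | 511.
x^(73) mod f = 1
x^(7) mod f = x^7.
Since x^(73) = 1, the order of x divides 73 < 511; not primitive.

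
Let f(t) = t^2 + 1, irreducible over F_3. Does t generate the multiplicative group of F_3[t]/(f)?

No

|GF(3^2)^×| = 3^2 − 1 = 8. Prime factorization: 8 = 2^3.
f is primitive ⇔ t has order 8 in GF(3)[t]/(f), i.e. t^(8/q) ≠ 1 for each prime q | 8.
t^(4) mod f = 1
Since t^(4) = 1, the order of t divides 4 < 8; not primitive.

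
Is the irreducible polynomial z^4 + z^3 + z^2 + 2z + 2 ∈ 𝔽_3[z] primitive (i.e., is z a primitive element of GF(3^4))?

Write f(z) = z^4 + z^3 + z^2 + 2z + 2.
|GF(3^4)^×| = 3^4 − 1 = 80. Prime factorization: 80 = 2^4·5.
f is primitive ⇔ z has order 80 in GF(3)[z]/(f), i.e. z^(80/q) ≠ 1 for each prime q | 80.
z^(40) mod f = 2.
z^(16) mod f = 2z^3 + 1.
None equal 1, so z has full order 80; f is primitive.

Yes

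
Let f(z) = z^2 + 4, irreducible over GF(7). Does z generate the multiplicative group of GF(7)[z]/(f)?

No

|GF(7^2)^×| = 7^2 − 1 = 48. Prime factorization: 48 = 2^4·3.
f is primitive ⇔ z has order 48 in GF(7)[z]/(f), i.e. z^(48/q) ≠ 1 for each prime q | 48.
z^(24) mod f = 1
z^(16) mod f = 2.
Since z^(24) = 1, the order of z divides 24 < 48; not primitive.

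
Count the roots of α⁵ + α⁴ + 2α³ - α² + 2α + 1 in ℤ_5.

Write f(α) = α⁵ + α⁴ + 2α³ - α² + 2α + 1.
Evaluate at each of the 5 elements of ℤ_5:
f(0) = 1; f(1) = 1; f(2) = 0 → root; f(3) = 1; f(4) = 1.
Roots: {2}.

1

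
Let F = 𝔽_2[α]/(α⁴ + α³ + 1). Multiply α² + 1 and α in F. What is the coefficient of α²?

0

Multiply in 𝔽_2[α]: (α² + 1)·(α) = α³ + α.
Reduced: α³ + α.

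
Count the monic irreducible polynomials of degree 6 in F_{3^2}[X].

88440

The number of monic irreducibles of degree 6 over GF(9) is (1/6)·Σ_{d∣6} μ(6/d) 9^d.
Divisors of 6: 1, 2, 3, 6; μ(6/d) for each: 1, -1, -1, 1.
Σ = 9^1 − 9^2 − 9^3 + 9^6 = 530640.
N = 530640/6 = 88440.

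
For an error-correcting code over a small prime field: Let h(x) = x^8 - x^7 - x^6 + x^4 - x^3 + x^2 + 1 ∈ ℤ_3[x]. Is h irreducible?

Yes

Check for roots in ℤ_3: h(0) = 1; h(1) = 1; h(2) = 2.
No roots, so no linear factors.
Monic irreducibles of degree 2 over GF(3): x^2 + 1, x^2 + x - 1, x^2 - x - 1.
None of them divide h (all give nonzero remainder).
Degree-3 irreducible divisors: test the 8 monic irreducibles of degree 3 over GF(3).
None of them divide h (all give nonzero remainder).
Degree-4 irreducible divisors: test the 18 monic irreducibles of degree 4 over GF(3).
None of them divide h (all give nonzero remainder).
No irreducible factor of degree ≤ 4 exists, so h is irreducible over GF(3).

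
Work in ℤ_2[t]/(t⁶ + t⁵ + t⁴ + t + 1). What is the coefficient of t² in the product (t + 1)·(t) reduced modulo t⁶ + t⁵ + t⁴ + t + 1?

Multiply in ℤ_2[t]: (t + 1)·(t) = t² + t.
Reduced: t² + t.

1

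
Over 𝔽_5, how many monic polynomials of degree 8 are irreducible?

Gauss's count: N_{5}(8) = (1/8) Σ_{d|8} μ(8/d)·5^d.
Divisors of 8: 1, 2, 4, 8; μ(8/d) for each: 0, 0, -1, 1.
Σ = − 5^4 + 5^8 = 390000.
N = 390000/8 = 48750.

48750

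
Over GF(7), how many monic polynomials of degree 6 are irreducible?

The number of monic irreducibles of degree 6 over GF(7) is (1/6)·Σ_{d∣6} μ(6/d) 7^d.
Divisors of 6: 1, 2, 3, 6; μ(6/d) for each: 1, -1, -1, 1.
Σ = 7^1 − 7^2 − 7^3 + 7^6 = 117264.
N = 117264/6 = 19544.

19544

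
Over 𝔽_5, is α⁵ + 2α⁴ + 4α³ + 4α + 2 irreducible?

Write f(α) = α⁵ + 2α⁴ + 4α³ + 4α + 2.
Check for roots in 𝔽_5: f(0) = 2; f(1) = 3; f(2) = 1; f(3) = 2; f(4) = 0 → root.
f(4) = 0, so (α − 4) divides f(α); f is reducible.

No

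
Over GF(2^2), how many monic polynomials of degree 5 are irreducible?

x^(4^5) − x is the product of all monic irreducibles of degree dividing 5; Möbius inversion gives N = (1/5) Σ μ(5/d)·4^d.
Divisors of 5: 1, 5; μ(5/d) for each: -1, 1.
Σ = − 4^1 + 4^5 = 1020.
N = 1020/5 = 204.

204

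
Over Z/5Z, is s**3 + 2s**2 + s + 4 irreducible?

Write m(s) = s**3 + 2s**2 + s + 4.
Check for roots in Z/5Z: m(0) = 4; m(1) = 3; m(2) = 2; m(3) = 2; m(4) = 4.
No roots. A degree-3 polynomial over a field with no linear factor is irreducible.

Yes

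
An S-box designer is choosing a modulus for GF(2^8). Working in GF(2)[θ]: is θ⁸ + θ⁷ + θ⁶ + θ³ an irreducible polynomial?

Write h(θ) = θ⁸ + θ⁷ + θ⁶ + θ³.
Check for roots in GF(2): h(0) = 0 → root; h(1) = 0 → root.
h(0) = 0, so (θ) divides h(θ); h is reducible.

No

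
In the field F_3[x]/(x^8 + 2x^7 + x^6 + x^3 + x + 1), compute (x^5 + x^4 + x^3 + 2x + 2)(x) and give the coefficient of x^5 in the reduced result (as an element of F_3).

Multiply in F_3[x]: (x^5 + x^4 + x^3 + 2x + 2)·(x) = x^6 + x^5 + x^4 + 2x^2 + 2x.
Reduced: x^6 + x^5 + x^4 + 2x^2 + 2x.

1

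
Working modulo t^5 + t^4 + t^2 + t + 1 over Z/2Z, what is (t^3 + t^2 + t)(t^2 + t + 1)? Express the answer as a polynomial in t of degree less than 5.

t^4 + t^3 + t^2 + 1

Multiply in Z/2Z[t]: (t^3 + t^2 + t)·(t^2 + t + 1) = t^5 + t^3 + t.
Reduce using t^5 ≡ t^4 + t^2 + t + 1 (mod t^5 + t^4 + t^2 + t + 1).
Reduced: t^4 + t^3 + t^2 + 1.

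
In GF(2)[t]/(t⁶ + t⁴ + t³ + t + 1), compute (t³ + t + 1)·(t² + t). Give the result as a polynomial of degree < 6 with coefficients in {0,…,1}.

t^5 + t^4 + t^3 + t

Multiply in GF(2)[t]: (t³ + t + 1)·(t² + t) = t⁵ + t⁴ + t³ + t.
Reduced: t⁵ + t⁴ + t³ + t.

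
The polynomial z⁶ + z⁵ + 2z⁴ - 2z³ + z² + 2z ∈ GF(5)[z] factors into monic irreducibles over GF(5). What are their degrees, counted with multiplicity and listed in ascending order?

1, 1, 1, 1, 2

Write g(z) = z⁶ + z⁵ + 2z⁴ - 2z³ + z² + 2z.
Roots in GF(5): g(0) = 0 → root; g(1) = 0 → root; g(2) = 0 → root; g(3) = 0 → root; g(4) = 3.
Linear factors from roots: (z), (z - 1), (z - 2), (z + 2).
Complete factorization: g(z) = (z)·(z + 2)·(z - 2)·(z - 1)·(z² + 2z - 2).
Factor degrees with multiplicity: 1 + 1 + 1 + 1 + 2 = 6.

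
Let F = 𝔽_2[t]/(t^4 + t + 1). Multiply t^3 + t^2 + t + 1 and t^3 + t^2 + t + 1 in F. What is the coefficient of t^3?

Multiply in 𝔽_2[t]: (t^3 + t^2 + t + 1)·(t^3 + t^2 + t + 1) = t^6 + t^4 + t^2 + 1.
Reduce using t^4 ≡ t + 1 (mod t^4 + t + 1).
Reduced: t^3 + t.

1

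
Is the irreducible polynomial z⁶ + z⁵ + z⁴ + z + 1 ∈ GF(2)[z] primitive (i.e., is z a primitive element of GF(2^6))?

Yes

Write f(z) = z⁶ + z⁵ + z⁴ + z + 1.
|GF(2^6)^×| = 2^6 − 1 = 63. Prime factorization: 63 = 3^2·7.
f is primitive ⇔ z has order 63 in GF(2)[z]/(f), i.e. z^(63/q) ≠ 1 for each prime q | 63.
z^(21) mod f = z⁴ + z³ + 1.
z^(9) mod f = z⁵ + z² + z + 1.
None equal 1, so z has full order 63; f is primitive.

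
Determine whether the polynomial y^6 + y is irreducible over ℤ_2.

Write m(y) = y^6 + y.
Check for roots in ℤ_2: m(0) = 0 → root; m(1) = 0 → root.
m(0) = 0, so (y) divides m(y); m is reducible.

No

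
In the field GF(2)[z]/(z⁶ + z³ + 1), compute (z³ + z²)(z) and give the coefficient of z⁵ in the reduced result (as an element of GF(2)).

0

Multiply in GF(2)[z]: (z³ + z²)·(z) = z⁴ + z³.
Reduced: z⁴ + z³.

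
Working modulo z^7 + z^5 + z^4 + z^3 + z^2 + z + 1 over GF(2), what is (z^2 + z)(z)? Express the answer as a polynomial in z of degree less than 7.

z^3 + z^2

Multiply in GF(2)[z]: (z^2 + z)·(z) = z^3 + z^2.
Reduced: z^3 + z^2.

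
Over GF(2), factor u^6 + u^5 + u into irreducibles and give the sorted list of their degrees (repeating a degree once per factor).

Write f(u) = u^6 + u^5 + u.
Roots in GF(2): f(0) = 0 → root; f(1) = 1.
Linear factors from roots: (u).
Complete factorization: f(u) = (u)·(u^2 + u + 1)·(u^3 + u + 1).
Factor degrees with multiplicity: 1 + 2 + 3 = 6.

1, 2, 3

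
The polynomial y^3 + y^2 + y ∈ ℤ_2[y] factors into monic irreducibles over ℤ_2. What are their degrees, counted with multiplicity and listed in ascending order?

Write f(y) = y^3 + y^2 + y.
Roots in ℤ_2: f(0) = 0 → root; f(1) = 1.
Linear factors from roots: (y).
Complete factorization: f(y) = (y)·(y^2 + y + 1).
Factor degrees with multiplicity: 1 + 2 = 3.

1, 2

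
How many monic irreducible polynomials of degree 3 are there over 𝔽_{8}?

The number of monic irreducibles of degree 3 over GF(8) is (1/3)·Σ_{d∣3} μ(3/d) 8^d.
Divisors of 3: 1, 3; μ(3/d) for each: -1, 1.
Σ = − 8^1 + 8^3 = 504.
N = 504/3 = 168.

168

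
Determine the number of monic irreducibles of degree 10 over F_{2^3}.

By the necklace-counting formula, N_8(10) = (1/10) Σ_{d|10} μ(10/d)·8^d.
Divisors of 10: 1, 2, 5, 10; μ(10/d) for each: 1, -1, -1, 1.
Σ = 8^1 − 8^2 − 8^5 + 8^10 = 1073709000.
N = 1073709000/10 = 107370900.

107370900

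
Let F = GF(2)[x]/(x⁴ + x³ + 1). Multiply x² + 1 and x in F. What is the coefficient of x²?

Multiply in GF(2)[x]: (x² + 1)·(x) = x³ + x.
Reduced: x³ + x.

0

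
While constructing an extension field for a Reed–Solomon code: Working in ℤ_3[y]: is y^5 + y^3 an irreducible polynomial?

No

Write f(y) = y^5 + y^3.
Check for roots in ℤ_3: f(0) = 0 → root; f(1) = 2; f(2) = 1.
f(0) = 0, so (y) divides f(y); f is reducible.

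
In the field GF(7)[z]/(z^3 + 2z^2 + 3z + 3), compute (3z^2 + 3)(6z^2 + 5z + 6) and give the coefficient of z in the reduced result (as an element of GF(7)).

Multiply in GF(7)[z]: (3z^2 + 3)·(6z^2 + 5z + 6) = 4z^4 + z^3 + z^2 + z + 4.
Reduce using z^3 ≡ 5z^2 + 4z + 4 (mod z^3 + 2z^2 + 3z + 3).
Reduced: 3z^2 + 3z + 4.

3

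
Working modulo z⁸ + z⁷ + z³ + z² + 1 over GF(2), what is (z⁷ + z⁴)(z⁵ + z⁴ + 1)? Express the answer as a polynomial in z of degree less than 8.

Multiply in GF(2)[z]: (z⁷ + z⁴)·(z⁵ + z⁴ + 1) = z¹² + z¹¹ + z⁹ + z⁸ + z⁷ + z⁴.
Reduce using z⁸ ≡ z⁷ + z³ + z² + 1 (mod z⁸ + z⁷ + z³ + z² + 1).
Reduced: z⁶ + z⁴ + z³ + z.

z^6 + z^4 + z^3 + z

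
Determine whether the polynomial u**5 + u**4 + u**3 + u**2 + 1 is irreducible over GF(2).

Yes

Write h(u) = u**5 + u**4 + u**3 + u**2 + 1.
Check for roots in GF(2): h(0) = 1; h(1) = 1.
No roots, so no linear factors.
Monic irreducibles of degree 2 over GF(2): u**2 + u + 1.
None of them divide h (all give nonzero remainder).
No irreducible factor of degree ≤ 2 exists, so h is irreducible over GF(2).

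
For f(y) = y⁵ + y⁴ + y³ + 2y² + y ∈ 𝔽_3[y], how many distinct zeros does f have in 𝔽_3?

Evaluate at each of the 3 elements of 𝔽_3:
f(0) = 0 → root; f(1) = 0 → root; f(2) = 0 → root.
Roots: {0, 1, 2}.

3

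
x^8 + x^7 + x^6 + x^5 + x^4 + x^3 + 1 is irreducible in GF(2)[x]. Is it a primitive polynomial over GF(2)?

Write f(x) = x^8 + x^7 + x^6 + x^5 + x^4 + x^3 + 1.
|GF(2^8)^×| = 2^8 − 1 = 255. Prime factorization: 255 = 3·5·17.
f is primitive ⇔ x has order 255 in GF(2)[x]/(f), i.e. x^(255/q) ≠ 1 for each prime q | 255.
x^(85) mod f = 1
x^(51) mod f = x^7 + x^5 + x^3 + x^2 + 1.
x^(15) mod f = x^7 + x^6 + x^3 + x + 1.
Since x^(85) = 1, the order of x divides 85 < 255; not primitive.

No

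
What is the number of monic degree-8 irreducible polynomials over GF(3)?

x^(3^8) − x is the product of all monic irreducibles of degree dividing 8; Möbius inversion gives N = (1/8) Σ μ(8/d)·3^d.
Divisors of 8: 1, 2, 4, 8; μ(8/d) for each: 0, 0, -1, 1.
Σ = − 3^4 + 3^8 = 6480.
N = 6480/8 = 810.

810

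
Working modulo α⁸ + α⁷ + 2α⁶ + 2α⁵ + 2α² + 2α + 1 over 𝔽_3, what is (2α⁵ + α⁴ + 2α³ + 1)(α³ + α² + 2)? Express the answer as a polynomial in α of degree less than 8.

α^7 + 2α^6 + 2α^5 + 2α^4 + 2α^3 + 2α

Multiply in 𝔽_3[α]: (2α⁵ + α⁴ + 2α³ + 1)·(α³ + α² + 2) = 2α⁸ + 2α⁴ + 2α³ + α² + 2.
Reduce using α⁸ ≡ 2α⁷ + α⁶ + α⁵ + α² + α + 2 (mod α⁸ + α⁷ + 2α⁶ + 2α⁵ + 2α² + 2α + 1).
Reduced: α⁷ + 2α⁶ + 2α⁵ + 2α⁴ + 2α³ + 2α.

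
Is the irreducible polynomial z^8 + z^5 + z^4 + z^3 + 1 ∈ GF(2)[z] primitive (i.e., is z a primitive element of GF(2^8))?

No

Write f(z) = z^8 + z^5 + z^4 + z^3 + 1.
|GF(2^8)^×| = 2^8 − 1 = 255. Prime factorization: 255 = 3·5·17.
f is primitive ⇔ z has order 255 in GF(2)[z]/(f), i.e. z^(255/q) ≠ 1 for each prime q | 255.
z^(85) mod f = 1
z^(51) mod f = 1
z^(15) mod f = z^6 + z^3 + z^2 + z.
Since z^(85) = 1, the order of z divides 85 < 255; not primitive.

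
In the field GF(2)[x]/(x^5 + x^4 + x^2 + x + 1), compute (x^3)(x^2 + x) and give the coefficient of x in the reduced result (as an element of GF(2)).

Multiply in GF(2)[x]: (x^3)·(x^2 + x) = x^5 + x^4.
Reduce using x^5 ≡ x^4 + x^2 + x + 1 (mod x^5 + x^4 + x^2 + x + 1).
Reduced: x^2 + x + 1.

1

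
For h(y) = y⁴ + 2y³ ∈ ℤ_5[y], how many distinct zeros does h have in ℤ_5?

2

Evaluate at each of the 5 elements of ℤ_5:
h(0) = 0 → root; h(1) = 3; h(2) = 2; h(3) = 0 → root; h(4) = 4.
Roots: {0, 3}.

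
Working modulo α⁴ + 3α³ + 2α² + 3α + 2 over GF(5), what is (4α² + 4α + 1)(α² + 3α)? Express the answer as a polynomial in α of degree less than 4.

Multiply in GF(5)[α]: (4α² + 4α + 1)·(α² + 3α) = 4α⁴ + α³ + 3α² + 3α.
Reduce using α⁴ ≡ 2α³ + 3α² + 2α + 3 (mod α⁴ + 3α³ + 2α² + 3α + 2).
Reduced: 4α³ + α + 2.

4α^3 + α + 2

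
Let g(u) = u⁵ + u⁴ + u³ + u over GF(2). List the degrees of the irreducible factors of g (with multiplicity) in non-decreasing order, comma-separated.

1, 1, 3

Roots in GF(2): g(0) = 0 → root; g(1) = 0 → root.
Linear factors from roots: (u), (u + 1).
Complete factorization: g(u) = (u)·(u + 1)·(u³ + u + 1).
Factor degrees with multiplicity: 1 + 1 + 3 = 5.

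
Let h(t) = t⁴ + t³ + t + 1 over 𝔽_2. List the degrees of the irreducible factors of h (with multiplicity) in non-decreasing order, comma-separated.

Roots in 𝔽_2: h(0) = 1; h(1) = 0 → root.
Linear factors from roots: (t + 1).
Complete factorization: h(t) = (t + 1)^2·(t² + t + 1).
Factor degrees with multiplicity: 1 + 1 + 2 = 4.

1, 1, 2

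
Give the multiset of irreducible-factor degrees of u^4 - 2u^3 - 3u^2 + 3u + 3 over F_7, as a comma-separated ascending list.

1, 3

Write g(u) = u^4 - 2u^3 - 3u^2 + 3u + 3.
Linear factors from roots: (u + 1).
Complete factorization: g(u) = (u + 1)·(u^3 - 3u^2 + 3).
Factor degrees with multiplicity: 1 + 3 = 4.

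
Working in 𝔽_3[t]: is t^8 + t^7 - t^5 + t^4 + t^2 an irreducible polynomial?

Write h(t) = t^8 + t^7 - t^5 + t^4 + t^2.
Check for roots in 𝔽_3: h(0) = 0 → root; h(1) = 0 → root; h(2) = 0 → root.
h(0) = 0, so (t) divides h(t); h is reducible.

No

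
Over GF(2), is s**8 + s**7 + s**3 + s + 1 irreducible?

Yes

Write f(s) = s**8 + s**7 + s**3 + s + 1.
Check for roots in GF(2): f(0) = 1; f(1) = 1.
No roots, so no linear factors.
Monic irreducibles of degree 2 over GF(2): s**2 + s + 1.
None of them divide f (all give nonzero remainder).
Monic irreducibles of degree 3 over GF(2): s**3 + s + 1, s**3 + s**2 + 1.
None of them divide f (all give nonzero remainder).
Monic irreducibles of degree 4 over GF(2): s**4 + s + 1, s**4 + s**3 + 1, s**4 + s**3 + s**2 + s + 1.
None of them divide f (all give nonzero remainder).
No irreducible factor of degree ≤ 4 exists, so f is irreducible over GF(2).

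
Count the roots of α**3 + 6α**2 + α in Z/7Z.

Write P(α) = α**3 + 6α**2 + α.
Evaluate at each of the 7 elements of Z/7Z:
P(0) = 0 → root; P(1) = 1; P(2) = 6; P(3) = 0 → root; P(4) = 3; P(5) = 0 → root; P(6) = 4.
Roots: {0, 3, 5}.

3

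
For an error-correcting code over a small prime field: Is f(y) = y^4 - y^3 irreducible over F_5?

No

Check for roots in F_5: f(0) = 0 → root; f(1) = 0 → root; f(2) = 3; f(3) = 4; f(4) = 2.
f(0) = 0, so (y) divides f(y); f is reducible.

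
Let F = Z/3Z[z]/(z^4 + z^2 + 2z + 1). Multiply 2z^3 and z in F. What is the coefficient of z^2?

Multiply in Z/3Z[z]: (2z^3)·(z) = 2z^4.
Reduce using z^4 ≡ 2z^2 + z + 2 (mod z^4 + z^2 + 2z + 1).
Reduced: z^2 + 2z + 1.

1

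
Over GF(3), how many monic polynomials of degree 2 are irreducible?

Gauss's count: N_{3}(2) = (1/2) Σ_{d|2} μ(2/d)·3^d.
Divisors of 2: 1, 2; μ(2/d) for each: -1, 1.
Σ = − 3^1 + 3^2 = 6.
N = 6/2 = 3.

3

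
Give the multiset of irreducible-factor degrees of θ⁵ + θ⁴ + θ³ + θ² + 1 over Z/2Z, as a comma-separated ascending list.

Write f(θ) = θ⁵ + θ⁴ + θ³ + θ² + 1.
Roots in Z/2Z: f(0) = 1; f(1) = 1.
Complete factorization: f(θ) = (θ⁵ + θ⁴ + θ³ + θ² + 1).
Factor degrees with multiplicity: 5 = 5.

5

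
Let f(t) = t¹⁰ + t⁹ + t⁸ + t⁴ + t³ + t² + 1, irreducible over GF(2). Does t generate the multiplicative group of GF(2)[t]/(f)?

|GF(2^10)^×| = 2^10 − 1 = 1023. Prime factorization: 1023 = 3·11·31.
f is primitive ⇔ t has order 1023 in GF(2)[t]/(f), i.e. t^(1023/q) ≠ 1 for each prime q | 1023.
t^(341) mod f = t⁸ + t⁶ + t⁵ + t³ + t.
t^(93) mod f = t⁸ + t⁵ + t² + 1.
t^(33) mod f = t² + t.
None equal 1, so t has full order 1023; f is primitive.

Yes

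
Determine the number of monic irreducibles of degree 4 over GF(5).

The number of monic irreducibles of degree 4 over GF(5) is (1/4)·Σ_{d∣4} μ(4/d) 5^d.
Divisors of 4: 1, 2, 4; μ(4/d) for each: 0, -1, 1.
Σ = − 5^2 + 5^4 = 600.
N = 600/4 = 150.

150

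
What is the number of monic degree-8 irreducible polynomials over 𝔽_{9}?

5380020

By the necklace-counting formula, N_9(8) = (1/8) Σ_{d|8} μ(8/d)·9^d.
Divisors of 8: 1, 2, 4, 8; μ(8/d) for each: 0, 0, -1, 1.
Σ = − 9^4 + 9^8 = 43040160.
N = 43040160/8 = 5380020.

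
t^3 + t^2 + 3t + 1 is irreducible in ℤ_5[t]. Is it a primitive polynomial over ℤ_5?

No

Write f(t) = t^3 + t^2 + 3t + 1.
|GF(5^3)^×| = 5^3 − 1 = 124. Prime factorization: 124 = 2^2·31.
f is primitive ⇔ t has order 124 in GF(5)[t]/(f), i.e. t^(124/q) ≠ 1 for each prime q | 124.
t^(62) mod f = 1
t^(4) mod f = 3t^2 + 2t + 1.
Since t^(62) = 1, the order of t divides 62 < 124; not primitive.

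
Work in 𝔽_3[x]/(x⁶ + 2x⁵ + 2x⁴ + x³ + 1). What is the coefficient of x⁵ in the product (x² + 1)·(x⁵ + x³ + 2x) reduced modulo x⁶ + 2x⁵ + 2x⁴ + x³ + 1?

1

Multiply in 𝔽_3[x]: (x² + 1)·(x⁵ + x³ + 2x) = x⁷ + 2x⁵ + 2x.
Reduce using x⁶ ≡ x⁵ + x⁴ + 2x³ + 2 (mod x⁶ + 2x⁵ + 2x⁴ + x³ + 1).
Reduced: x⁵ + 2x³ + x + 2.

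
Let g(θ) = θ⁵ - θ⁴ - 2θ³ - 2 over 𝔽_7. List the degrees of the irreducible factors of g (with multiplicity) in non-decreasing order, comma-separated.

Complete factorization: g(θ) = (θ⁵ - θ⁴ - 2θ³ - 2).
Factor degrees with multiplicity: 5 = 5.

5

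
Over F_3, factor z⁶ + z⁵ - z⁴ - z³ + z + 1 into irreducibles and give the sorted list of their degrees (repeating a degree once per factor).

Write h(z) = z⁶ + z⁵ - z⁴ - z³ + z + 1.
Roots in F_3: h(0) = 1; h(1) = 2; h(2) = 0 → root.
Linear factors from roots: (z + 1).
Complete factorization: h(z) = (z + 1)·(z² - z - 1)·(z³ + z² + z - 1).
Factor degrees with multiplicity: 1 + 2 + 3 = 6.

1, 2, 3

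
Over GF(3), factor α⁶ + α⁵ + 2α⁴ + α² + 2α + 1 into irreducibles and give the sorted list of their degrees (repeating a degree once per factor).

Write g(α) = α⁶ + α⁵ + 2α⁴ + α² + 2α + 1.
Roots in GF(3): g(0) = 1; g(1) = 2; g(2) = 2.
Complete factorization: g(α) = (α⁶ + α⁵ + 2α⁴ + α² + 2α + 1).
Factor degrees with multiplicity: 6 = 6.

6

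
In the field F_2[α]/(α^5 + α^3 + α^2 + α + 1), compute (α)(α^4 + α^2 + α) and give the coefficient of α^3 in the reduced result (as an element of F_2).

0

Multiply in F_2[α]: (α)·(α^4 + α^2 + α) = α^5 + α^3 + α^2.
Reduce using α^5 ≡ α^3 + α^2 + α + 1 (mod α^5 + α^3 + α^2 + α + 1).
Reduced: α + 1.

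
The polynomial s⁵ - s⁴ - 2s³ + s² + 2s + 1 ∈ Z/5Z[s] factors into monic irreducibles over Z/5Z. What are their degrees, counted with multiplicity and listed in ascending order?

Write f(s) = s⁵ - s⁴ - 2s³ + s² + 2s + 1.
Roots in Z/5Z: f(0) = 1; f(1) = 2; f(2) = 4; f(3) = 4; f(4) = 0 → root.
Linear factors from roots: (s + 1).
Complete factorization: f(s) = (s + 1)·(s² + 2)·(s² - 2s - 2).
Factor degrees with multiplicity: 1 + 2 + 2 = 5.

1, 2, 2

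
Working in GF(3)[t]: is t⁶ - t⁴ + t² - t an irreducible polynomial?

Write m(t) = t⁶ - t⁴ + t² - t.
Check for roots in GF(3): m(0) = 0 → root; m(1) = 0 → root; m(2) = 2.
m(0) = 0, so (t) divides m(t); m is reducible.

No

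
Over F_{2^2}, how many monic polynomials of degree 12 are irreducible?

1397740

The number of monic irreducibles of degree 12 over GF(4) is (1/12)·Σ_{d∣12} μ(12/d) 4^d.
Divisors of 12: 1, 2, 3, 4, 6, 12; μ(12/d) for each: 0, 1, 0, -1, -1, 1.
Σ = 4^2 − 4^4 − 4^6 + 4^12 = 16772880.
N = 16772880/12 = 1397740.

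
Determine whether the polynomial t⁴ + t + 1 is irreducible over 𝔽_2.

Yes

Write m(t) = t⁴ + t + 1.
Check for roots in 𝔽_2: m(0) = 1; m(1) = 1.
No roots, so no linear factors.
Monic irreducibles of degree 2 over GF(2): t² + t + 1.
None of them divide m (all give nonzero remainder).
No irreducible factor of degree ≤ 2 exists, so m is irreducible over GF(2).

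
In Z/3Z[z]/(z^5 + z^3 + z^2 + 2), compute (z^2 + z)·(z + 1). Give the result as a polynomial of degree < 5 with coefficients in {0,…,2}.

Multiply in Z/3Z[z]: (z^2 + z)·(z + 1) = z^3 + 2z^2 + z.
Reduced: z^3 + 2z^2 + z.

z^3 + 2z^2 + z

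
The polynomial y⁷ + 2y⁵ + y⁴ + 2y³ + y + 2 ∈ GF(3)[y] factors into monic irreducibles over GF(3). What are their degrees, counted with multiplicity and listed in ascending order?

1, 1, 2, 3

Write h(y) = y⁷ + 2y⁵ + y⁴ + 2y³ + y + 2.
Roots in GF(3): h(0) = 2; h(1) = 0 → root; h(2) = 0 → root.
Linear factors from roots: (y + 2), (y + 1).
Complete factorization: h(y) = (y + 1)·(y + 2)·(y² + 1)·(y³ + 2y + 1).
Factor degrees with multiplicity: 1 + 1 + 2 + 3 = 7.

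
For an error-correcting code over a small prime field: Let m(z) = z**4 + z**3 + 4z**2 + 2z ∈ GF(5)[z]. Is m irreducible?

Check for roots in GF(5): m(0) = 0 → root; m(1) = 3; m(2) = 4; m(3) = 0 → root; m(4) = 2.
m(0) = 0, so (z) divides m(z); m is reducible.

No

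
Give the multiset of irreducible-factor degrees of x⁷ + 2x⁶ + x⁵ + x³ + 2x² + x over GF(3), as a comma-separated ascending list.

1, 1, 1, 2, 2

Write h(x) = x⁷ + 2x⁶ + x⁵ + x³ + 2x² + x.
Roots in GF(3): h(0) = 0 → root; h(1) = 2; h(2) = 0 → root.
Linear factors from roots: (x), (x + 1).
Complete factorization: h(x) = (x)·(x + 1)^2·(x² + x + 2)·(x² + 2x + 2).
Factor degrees with multiplicity: 1 + 1 + 1 + 2 + 2 = 7.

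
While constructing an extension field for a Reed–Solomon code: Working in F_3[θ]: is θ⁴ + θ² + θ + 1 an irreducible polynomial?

Yes

Write P(θ) = θ⁴ + θ² + θ + 1.
Check for roots in F_3: P(0) = 1; P(1) = 1; P(2) = 2.
No roots, so no linear factors.
Monic irreducibles of degree 2 over GF(3): θ² + 1, θ² + θ - 1, θ² - θ - 1.
None of them divide P (all give nonzero remainder).
No irreducible factor of degree ≤ 2 exists, so P is irreducible over GF(3).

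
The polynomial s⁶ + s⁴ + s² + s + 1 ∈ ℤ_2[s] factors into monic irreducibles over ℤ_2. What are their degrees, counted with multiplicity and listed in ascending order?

6

Write h(s) = s⁶ + s⁴ + s² + s + 1.
Roots in ℤ_2: h(0) = 1; h(1) = 1.
Complete factorization: h(s) = (s⁶ + s⁴ + s² + s + 1).
Factor degrees with multiplicity: 6 = 6.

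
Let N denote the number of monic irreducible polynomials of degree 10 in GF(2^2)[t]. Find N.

x^(4^10) − x is the product of all monic irreducibles of degree dividing 10; Möbius inversion gives N = (1/10) Σ μ(10/d)·4^d.
Divisors of 10: 1, 2, 5, 10; μ(10/d) for each: 1, -1, -1, 1.
Σ = 4^1 − 4^2 − 4^5 + 4^10 = 1047540.
N = 1047540/10 = 104754.

104754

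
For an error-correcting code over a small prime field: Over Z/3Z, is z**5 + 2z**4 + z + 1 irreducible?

Write m(z) = z**5 + 2z**4 + z + 1.
Check for roots in Z/3Z: m(0) = 1; m(1) = 2; m(2) = 1.
No roots, so no linear factors.
Monic irreducibles of degree 2 over GF(3): z**2 + 1, z**2 + z + 2, z**2 + 2z + 2.
None of them divide m (all give nonzero remainder).
No irreducible factor of degree ≤ 2 exists, so m is irreducible over GF(3).

Yes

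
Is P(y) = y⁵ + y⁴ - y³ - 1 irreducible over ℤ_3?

Check for roots in ℤ_3: P(0) = 2; P(1) = 0 → root; P(2) = 0 → root.
P(1) = 0, so (y − 1) divides P(y); P is reducible.

No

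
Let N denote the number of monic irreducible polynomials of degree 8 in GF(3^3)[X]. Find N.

35303625630

By the necklace-counting formula, N_27(8) = (1/8) Σ_{d|8} μ(8/d)·27^d.
Divisors of 8: 1, 2, 4, 8; μ(8/d) for each: 0, 0, -1, 1.
Σ = − 27^4 + 27^8 = 282429005040.
N = 282429005040/8 = 35303625630.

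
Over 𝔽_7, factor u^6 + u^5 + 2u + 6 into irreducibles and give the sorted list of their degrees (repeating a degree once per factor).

6

Write g(u) = u^6 + u^5 + 2u + 6.
Complete factorization: g(u) = (u^6 + u^5 + 2u + 6).
Factor degrees with multiplicity: 6 = 6.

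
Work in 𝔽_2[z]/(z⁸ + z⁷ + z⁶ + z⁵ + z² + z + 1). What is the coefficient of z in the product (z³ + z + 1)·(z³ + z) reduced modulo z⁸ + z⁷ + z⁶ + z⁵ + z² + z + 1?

1

Multiply in 𝔽_2[z]: (z³ + z + 1)·(z³ + z) = z⁶ + z³ + z² + z.
Reduced: z⁶ + z³ + z² + z.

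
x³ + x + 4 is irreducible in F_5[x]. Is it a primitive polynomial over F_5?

Write f(x) = x³ + x + 4.
|GF(5^3)^×| = 5^3 − 1 = 124. Prime factorization: 124 = 2^2·31.
f is primitive ⇔ x has order 124 in GF(5)[x]/(f), i.e. x^(124/q) ≠ 1 for each prime q | 124.
x^(62) mod f = 1
x^(4) mod f = 4x² + x.
Since x^(62) = 1, the order of x divides 62 < 124; not primitive.

No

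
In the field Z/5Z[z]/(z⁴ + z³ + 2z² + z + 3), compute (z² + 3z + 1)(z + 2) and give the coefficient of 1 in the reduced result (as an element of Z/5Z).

2

Multiply in Z/5Z[z]: (z² + 3z + 1)·(z + 2) = z³ + 2z + 2.
Reduced: z³ + 2z + 2.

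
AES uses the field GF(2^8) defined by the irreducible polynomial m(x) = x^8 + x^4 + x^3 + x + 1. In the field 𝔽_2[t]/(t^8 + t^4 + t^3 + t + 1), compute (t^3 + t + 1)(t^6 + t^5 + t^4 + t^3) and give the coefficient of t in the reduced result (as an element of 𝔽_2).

Multiply in 𝔽_2[t]: (t^3 + t + 1)·(t^6 + t^5 + t^4 + t^3) = t^9 + t^8 + t^6 + t^3.
Reduce using t^8 ≡ t^4 + t^3 + t + 1 (mod t^8 + t^4 + t^3 + t + 1).
Reduced: t^6 + t^5 + t^2 + 1.

0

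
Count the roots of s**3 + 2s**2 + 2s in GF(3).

Write h(s) = s**3 + 2s**2 + 2s.
Evaluate at each of the 3 elements of GF(3):
h(0) = 0 → root; h(1) = 2; h(2) = 2.
Roots: {0}.

1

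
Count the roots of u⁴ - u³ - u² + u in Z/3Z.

Write f(u) = u⁴ - u³ - u² + u.
Evaluate at each of the 3 elements of Z/3Z:
f(0) = 0 → root; f(1) = 0 → root; f(2) = 0 → root.
Roots: {0, 1, 2}.

3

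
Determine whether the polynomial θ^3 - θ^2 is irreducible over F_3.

No

Write h(θ) = θ^3 - θ^2.
Check for roots in F_3: h(0) = 0 → root; h(1) = 0 → root; h(2) = 1.
h(0) = 0, so (θ) divides h(θ); h is reducible.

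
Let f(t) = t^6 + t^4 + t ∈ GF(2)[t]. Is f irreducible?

No

Check for roots in GF(2): f(0) = 0 → root; f(1) = 1.
f(0) = 0, so (t) divides f(t); f is reducible.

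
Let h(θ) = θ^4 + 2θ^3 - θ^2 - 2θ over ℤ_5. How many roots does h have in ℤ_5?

4

Evaluate at each of the 5 elements of ℤ_5:
h(0) = 0 → root; h(1) = 0 → root; h(2) = 4; h(3) = 0 → root; h(4) = 0 → root.
Roots: {0, 1, 3, 4}.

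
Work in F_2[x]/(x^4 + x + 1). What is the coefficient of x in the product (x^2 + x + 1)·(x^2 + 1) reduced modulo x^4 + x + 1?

Multiply in F_2[x]: (x^2 + x + 1)·(x^2 + 1) = x^4 + x^3 + x + 1.
Reduce using x^4 ≡ x + 1 (mod x^4 + x + 1).
Reduced: x^3.

0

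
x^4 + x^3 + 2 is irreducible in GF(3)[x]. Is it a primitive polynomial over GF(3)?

Yes

Write f(x) = x^4 + x^3 + 2.
|GF(3^4)^×| = 3^4 − 1 = 80. Prime factorization: 80 = 2^4·5.
f is primitive ⇔ x has order 80 in GF(3)[x]/(f), i.e. x^(80/q) ≠ 1 for each prime q | 80.
x^(40) mod f = 2.
x^(16) mod f = 2x^2 + 2x + 2.
None equal 1, so x has full order 80; f is primitive.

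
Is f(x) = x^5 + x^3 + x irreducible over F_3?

Check for roots in F_3: f(0) = 0 → root; f(1) = 0 → root; f(2) = 0 → root.
f(0) = 0, so (x) divides f(x); f is reducible.

No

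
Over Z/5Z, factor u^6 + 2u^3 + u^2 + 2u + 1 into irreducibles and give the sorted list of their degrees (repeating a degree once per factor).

6

Write g(u) = u^6 + 2u^3 + u^2 + 2u + 1.
Roots in Z/5Z: g(0) = 1; g(1) = 2; g(2) = 4; g(3) = 4; g(4) = 4.
Complete factorization: g(u) = (u^6 + 2u^3 + u^2 + 2u + 1).
Factor degrees with multiplicity: 6 = 6.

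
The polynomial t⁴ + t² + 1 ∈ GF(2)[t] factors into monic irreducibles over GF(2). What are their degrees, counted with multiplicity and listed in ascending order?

Write g(t) = t⁴ + t² + 1.
Roots in GF(2): g(0) = 1; g(1) = 1.
Complete factorization: g(t) = (t² + t + 1)^2.
Factor degrees with multiplicity: 2 + 2 = 4.

2, 2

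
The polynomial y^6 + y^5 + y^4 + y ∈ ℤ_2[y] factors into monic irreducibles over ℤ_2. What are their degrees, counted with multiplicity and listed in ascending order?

1, 1, 1, 3

Write f(y) = y^6 + y^5 + y^4 + y.
Roots in ℤ_2: f(0) = 0 → root; f(1) = 0 → root.
Linear factors from roots: (y), (y + 1).
Complete factorization: f(y) = (y)·(y + 1)^2·(y^3 + y^2 + 1).
Factor degrees with multiplicity: 1 + 1 + 1 + 3 = 6.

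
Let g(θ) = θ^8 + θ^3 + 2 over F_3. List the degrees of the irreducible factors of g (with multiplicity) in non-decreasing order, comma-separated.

8

Roots in F_3: g(0) = 2; g(1) = 1; g(2) = 2.
Complete factorization: g(θ) = (θ^8 + θ^3 + 2).
Factor degrees with multiplicity: 8 = 8.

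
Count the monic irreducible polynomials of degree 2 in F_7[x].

21

Gauss's count: N_{7}(2) = (1/2) Σ_{d|2} μ(2/d)·7^d.
Divisors of 2: 1, 2; μ(2/d) for each: -1, 1.
Σ = − 7^1 + 7^2 = 42.
N = 42/2 = 21.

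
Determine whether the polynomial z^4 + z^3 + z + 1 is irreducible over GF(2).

Write g(z) = z^4 + z^3 + z + 1.
Check for roots in GF(2): g(0) = 1; g(1) = 0 → root.
g(1) = 0, so (z − 1) divides g(z); g is reducible.

No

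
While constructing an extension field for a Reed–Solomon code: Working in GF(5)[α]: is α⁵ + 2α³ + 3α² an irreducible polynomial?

Write m(α) = α⁵ + 2α³ + 3α².
Check for roots in GF(5): m(0) = 0 → root; m(1) = 1; m(2) = 0 → root; m(3) = 4; m(4) = 0 → root.
m(0) = 0, so (α) divides m(α); m is reducible.

No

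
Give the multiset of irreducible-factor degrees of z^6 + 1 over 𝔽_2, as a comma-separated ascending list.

Write g(z) = z^6 + 1.
Roots in 𝔽_2: g(0) = 1; g(1) = 0 → root.
Linear factors from roots: (z + 1).
Complete factorization: g(z) = (z + 1)^2·(z^2 + z + 1)^2.
Factor degrees with multiplicity: 1 + 1 + 2 + 2 = 6.

1, 1, 2, 2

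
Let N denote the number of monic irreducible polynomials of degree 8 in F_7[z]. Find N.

720300

Gauss's count: N_{7}(8) = (1/8) Σ_{d|8} μ(8/d)·7^d.
Divisors of 8: 1, 2, 4, 8; μ(8/d) for each: 0, 0, -1, 1.
Σ = − 7^4 + 7^8 = 5762400.
N = 5762400/8 = 720300.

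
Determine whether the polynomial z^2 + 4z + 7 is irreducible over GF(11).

Yes

Write h(z) = z^2 + 4z + 7.
Check each element of GF(11) for a root: h(0)=7, h(1)=1, h(2)=8, h(3)=6, h(4)=6, h(5)=8, h(6)=1, h(7)=7, h(8)=4, h(9)=3, h(10)=4.
No roots. A degree-2 polynomial over a field with no linear factor is irreducible.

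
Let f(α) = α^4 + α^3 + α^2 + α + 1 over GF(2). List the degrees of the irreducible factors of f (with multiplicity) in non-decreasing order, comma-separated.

4

Roots in GF(2): f(0) = 1; f(1) = 1.
Complete factorization: f(α) = (α^4 + α^3 + α^2 + α + 1).
Factor degrees with multiplicity: 4 = 4.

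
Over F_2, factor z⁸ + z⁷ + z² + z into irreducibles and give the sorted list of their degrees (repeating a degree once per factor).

1, 1, 1, 1, 2, 2

Write g(z) = z⁸ + z⁷ + z² + z.
Roots in F_2: g(0) = 0 → root; g(1) = 0 → root.
Linear factors from roots: (z), (z + 1).
Complete factorization: g(z) = (z)·(z + 1)^3·(z² + z + 1)^2.
Factor degrees with multiplicity: 1 + 1 + 1 + 1 + 2 + 2 = 8.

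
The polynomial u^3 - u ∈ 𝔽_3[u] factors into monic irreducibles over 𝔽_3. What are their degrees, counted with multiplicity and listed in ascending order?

1, 1, 1

Write h(u) = u^3 - u.
Roots in 𝔽_3: h(0) = 0 → root; h(1) = 0 → root; h(2) = 0 → root.
Linear factors from roots: (u), (u - 1), (u + 1).
Complete factorization: h(u) = (u)·(u + 1)·(u - 1).
Factor degrees with multiplicity: 1 + 1 + 1 = 3.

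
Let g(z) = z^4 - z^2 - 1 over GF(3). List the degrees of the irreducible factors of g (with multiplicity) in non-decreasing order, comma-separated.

4

Roots in GF(3): g(0) = 2; g(1) = 2; g(2) = 2.
Complete factorization: g(z) = (z^4 - z^2 - 1).
Factor degrees with multiplicity: 4 = 4.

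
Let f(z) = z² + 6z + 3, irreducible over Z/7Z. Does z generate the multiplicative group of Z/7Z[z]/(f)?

Yes

|GF(7^2)^×| = 7^2 − 1 = 48. Prime factorization: 48 = 2^4·3.
f is primitive ⇔ z has order 48 in GF(7)[z]/(f), i.e. z^(48/q) ≠ 1 for each prime q | 48.
z^(24) mod f = 6.
z^(16) mod f = 2.
None equal 1, so z has full order 48; f is primitive.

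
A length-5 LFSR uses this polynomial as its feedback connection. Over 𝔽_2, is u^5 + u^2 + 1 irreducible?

Yes

Write m(u) = u^5 + u^2 + 1.
Check for roots in 𝔽_2: m(0) = 1; m(1) = 1.
No roots, so no linear factors.
Monic irreducibles of degree 2 over GF(2): u^2 + u + 1.
None of them divide m (all give nonzero remainder).
No irreducible factor of degree ≤ 2 exists, so m is irreducible over GF(2).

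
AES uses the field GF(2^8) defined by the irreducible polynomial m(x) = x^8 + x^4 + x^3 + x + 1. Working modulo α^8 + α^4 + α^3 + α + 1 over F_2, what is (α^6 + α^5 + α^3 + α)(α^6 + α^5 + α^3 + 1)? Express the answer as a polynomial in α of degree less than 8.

Multiply in F_2[α]: (α^6 + α^5 + α^3 + α)·(α^6 + α^5 + α^3 + 1) = α^12 + α^10 + α^7 + α^6 + α^5 + α^4 + α^3 + α.
Reduce using α^8 ≡ α^4 + α^3 + α + 1 (mod α^8 + α^4 + α^3 + α + 1).
Reduced: α^5 + α^4 + α^3 + α^2 + 1.

α^5 + α^4 + α^3 + α^2 + 1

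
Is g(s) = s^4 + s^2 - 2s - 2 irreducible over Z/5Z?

Yes

Check for roots in Z/5Z: g(0) = 3; g(1) = 3; g(2) = 4; g(3) = 2; g(4) = 2.
No roots, so no linear factors.
Degree-2 irreducible divisors: test the 10 monic irreducibles of degree 2 over GF(5).
None of them divide g (all give nonzero remainder).
No irreducible factor of degree ≤ 2 exists, so g is irreducible over GF(5).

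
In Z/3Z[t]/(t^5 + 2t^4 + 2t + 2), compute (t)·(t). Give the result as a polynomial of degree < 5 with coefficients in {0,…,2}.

t^2

Multiply in Z/3Z[t]: (t)·(t) = t^2.
Reduced: t^2.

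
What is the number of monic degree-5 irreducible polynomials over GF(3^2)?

11808

Gauss's count: N_{9}(5) = (1/5) Σ_{d|5} μ(5/d)·9^d.
Divisors of 5: 1, 5; μ(5/d) for each: -1, 1.
Σ = − 9^1 + 9^5 = 59040.
N = 59040/5 = 11808.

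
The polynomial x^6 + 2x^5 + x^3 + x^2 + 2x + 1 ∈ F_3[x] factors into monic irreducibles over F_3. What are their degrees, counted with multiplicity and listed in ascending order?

6

Write g(x) = x^6 + 2x^5 + x^3 + x^2 + 2x + 1.
Roots in F_3: g(0) = 1; g(1) = 2; g(2) = 1.
Complete factorization: g(x) = (x^6 + 2x^5 + x^3 + x^2 + 2x + 1).
Factor degrees with multiplicity: 6 = 6.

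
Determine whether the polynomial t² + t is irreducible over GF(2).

No

Write m(t) = t² + t.
Check for roots in GF(2): m(0) = 0 → root; m(1) = 0 → root.
m(0) = 0, so (t) divides m(t); m is reducible.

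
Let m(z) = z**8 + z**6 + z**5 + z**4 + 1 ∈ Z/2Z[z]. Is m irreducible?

Yes

Check for roots in Z/2Z: m(0) = 1; m(1) = 1.
No roots, so no linear factors.
Monic irreducibles of degree 2 over GF(2): z**2 + z + 1.
None of them divide m (all give nonzero remainder).
Monic irreducibles of degree 3 over GF(2): z**3 + z + 1, z**3 + z**2 + 1.
None of them divide m (all give nonzero remainder).
Monic irreducibles of degree 4 over GF(2): z**4 + z + 1, z**4 + z**3 + 1, z**4 + z**3 + z**2 + z + 1.
None of them divide m (all give nonzero remainder).
No irreducible factor of degree ≤ 4 exists, so m is irreducible over GF(2).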